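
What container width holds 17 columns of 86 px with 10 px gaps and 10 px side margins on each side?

Adding margins, columns and gutters: 20 + 1462 + 160 = 1642 px.

1642 px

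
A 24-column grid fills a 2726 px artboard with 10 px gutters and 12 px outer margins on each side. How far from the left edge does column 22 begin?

Take off 24 px of margins, leaving 2702 px.
2702 − 23·10 = 2472; ÷24 gives c = 103 px.
Column 22 starts at margin + 21·(column + gutter) = 12 + 21·113 = 2385 px.

2385 px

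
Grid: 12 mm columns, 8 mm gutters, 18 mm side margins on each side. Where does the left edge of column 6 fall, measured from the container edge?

118 mm

Before column 6: the margin + 5 columns + 5 gutters.
Offset = 18 + 5·(12 + 8) = 18 + 100 = 118 mm.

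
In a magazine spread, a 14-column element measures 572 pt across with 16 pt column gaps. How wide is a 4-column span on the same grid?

14c + 13·16 = 572 → 14c = 364 → c = 26 pt.
Span of 4: 4·26 + 3·16 = 104 + 48 = 152 pt.

152 pt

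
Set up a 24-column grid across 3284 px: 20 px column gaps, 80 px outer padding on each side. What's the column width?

Take off 160 px of margins, leaving 3124 px.
Subtracting 23 column gaps of 20 leaves 2664 for 24 columns, so c = 111 px.

111 px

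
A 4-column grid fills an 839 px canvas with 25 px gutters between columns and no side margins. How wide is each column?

Subtracting 3 gutters of 25 leaves 764 for 4 columns, so c = 191 px.

191 px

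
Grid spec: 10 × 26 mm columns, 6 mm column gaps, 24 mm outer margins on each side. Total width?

362 mm

Adding margins, columns and gutters: 48 + 260 + 54 = 362 mm.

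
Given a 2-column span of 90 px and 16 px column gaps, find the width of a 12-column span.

90 − 1·16 = 74; ÷2 gives c = 37 px.
Span of 12: 12·37 + 11·16 = 444 + 176 = 620 px.

620 px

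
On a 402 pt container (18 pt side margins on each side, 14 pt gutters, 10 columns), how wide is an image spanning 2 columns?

62 pt

Content width = 402 − 2·18 = 366 pt.
366 − 9·14 = 240; ÷10 gives c = 24 pt.
Span of 2: 2·24 + 1·14 = 48 + 14 = 62 pt.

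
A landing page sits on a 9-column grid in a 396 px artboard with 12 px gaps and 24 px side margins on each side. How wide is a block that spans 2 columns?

68 px

Take off 48 px of margins, leaving 348 px.
9 columns + 8 gaps: 9c + 8·12 = 348.
9c = 348 − 96 = 252, so c = 28 px.
2-column span = 2·28 + 1·12 = 68 px.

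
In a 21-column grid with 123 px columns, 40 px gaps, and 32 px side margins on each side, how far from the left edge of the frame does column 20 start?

3129 px

Before column 20: the margin + 19 columns + 19 gaps.
Offset = 32 + 19·(123 + 40) = 32 + 3097 = 3129 px.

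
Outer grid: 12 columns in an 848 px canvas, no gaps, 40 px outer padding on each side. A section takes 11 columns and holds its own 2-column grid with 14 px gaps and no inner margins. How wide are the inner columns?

Subtract both margins: 848 − 2·40 = 768 px.
12c = 768 → c = 64 px.
11-column span = 11·64 = 704 px.
2d + 1·14 = 704 → 2d = 690 → d = 345 px.

345 px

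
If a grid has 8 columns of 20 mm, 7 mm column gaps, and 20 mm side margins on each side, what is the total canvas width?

249 mm

Adding margins, columns and gutters: 40 + 160 + 49 = 249 mm.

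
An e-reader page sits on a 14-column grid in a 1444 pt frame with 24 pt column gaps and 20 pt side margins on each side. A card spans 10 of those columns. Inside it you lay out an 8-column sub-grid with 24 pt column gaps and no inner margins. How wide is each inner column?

103.5 pt

Subtract both margins: 1444 − 2·20 = 1404 pt.
Subtracting 13 column gaps of 24 leaves 1092 for 14 columns, so c = 78 pt.
Span of 10: 10·78 + 9·24 = 780 + 216 = 996 pt.
Subtracting 7 column gaps of 24 leaves 828 for 8 columns, so d = 103.5 pt.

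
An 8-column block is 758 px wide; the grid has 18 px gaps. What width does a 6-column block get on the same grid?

Subtracting 7 gaps of 18 leaves 632 for 8 columns, so c = 79 px.
Span of 6: 6·79 + 5·18 = 474 + 90 = 564 px.

564 px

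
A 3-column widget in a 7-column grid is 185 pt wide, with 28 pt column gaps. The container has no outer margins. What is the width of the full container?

Subtracting 2 column gaps of 28 leaves 129 for 3 columns, so c = 43 pt.
Container = 7·43 + 6·28 = 301 + 168 = 469 pt.

469 pt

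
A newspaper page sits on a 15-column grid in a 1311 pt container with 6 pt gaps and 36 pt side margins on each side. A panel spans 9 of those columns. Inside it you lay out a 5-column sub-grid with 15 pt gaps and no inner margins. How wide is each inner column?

Subtract both margins: 1311 − 2·36 = 1239 pt.
15c + 14·6 = 1239 → 15c = 1155 → c = 77 pt.
9-column span = 9·77 + 8·6 = 741 pt.
5 columns + 4 gaps: 5d + 4·15 = 741.
5d = 741 − 60 = 681, so d = 136.2 pt.

136.2 pt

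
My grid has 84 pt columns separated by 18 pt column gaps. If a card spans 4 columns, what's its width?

4-column span = 4·84 + 3·18 = 390 pt.

390 pt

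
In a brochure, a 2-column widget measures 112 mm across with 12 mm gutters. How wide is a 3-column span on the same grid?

174 mm

Subtracting 1 gutter of 12 leaves 100 for 2 columns, so c = 50 mm.
3-column span = 3·50 + 2·12 = 174 mm.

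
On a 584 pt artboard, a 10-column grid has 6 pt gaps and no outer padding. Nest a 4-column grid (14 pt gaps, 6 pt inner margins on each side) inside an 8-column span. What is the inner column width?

103 pt

10 columns + 9 gaps: 10c + 9·6 = 584.
10c = 584 − 54 = 530, so c = 53 pt.
8-column span = 8·53 + 7·6 = 466 pt.
Inner content = 466 − 2·6 = 454 pt.
4d + 3·14 = 454 → 4d = 412 → d = 103 pt.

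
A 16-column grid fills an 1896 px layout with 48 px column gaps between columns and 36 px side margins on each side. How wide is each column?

Inside the margins: 1896 − 72 = 1824 px.
16c + 15·48 = 1824 → 16c = 1104 → c = 69 px.

69 px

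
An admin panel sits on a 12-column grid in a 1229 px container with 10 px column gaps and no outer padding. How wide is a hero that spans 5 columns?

506.25 px

Subtracting 11 column gaps of 10 leaves 1119 for 12 columns, so c = 93.25 px.
Span of 5: 5·93.25 + 4·10 = 466.25 + 40 = 506.25 px.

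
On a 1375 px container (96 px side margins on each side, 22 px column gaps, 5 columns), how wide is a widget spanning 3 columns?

Inside the margins: 1375 − 192 = 1183 px.
5 columns + 4 column gaps: 5c + 4·22 = 1183.
5c = 1183 − 88 = 1095, so c = 219 px.
Span of 3: 3·219 + 2·22 = 657 + 44 = 701 px.

701 px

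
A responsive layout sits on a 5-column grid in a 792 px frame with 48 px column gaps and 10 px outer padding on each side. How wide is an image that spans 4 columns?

608 px

Take off 20 px of margins, leaving 772 px.
5c + 4·48 = 772 → 5c = 580 → c = 116 px.
4 columns plus 3 column gaps: 464 + 144 = 608 px.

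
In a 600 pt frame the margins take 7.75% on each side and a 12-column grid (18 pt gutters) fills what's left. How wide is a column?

Each margin = 7.75% of 600 = 46.5 pt; content = 600 − 2·46.5 = 507 pt.
Subtracting 11 gutters of 18 leaves 309 for 12 columns, so c = 25.75 pt.

25.75 pt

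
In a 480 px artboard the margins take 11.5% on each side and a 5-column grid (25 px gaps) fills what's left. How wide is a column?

Each margin = 11.5% of 480 = 55.2 px; content = 480 − 2·55.2 = 369.6 px.
369.6 − 4·25 = 269.6; ÷5 gives c = 53.92 px.

53.92 px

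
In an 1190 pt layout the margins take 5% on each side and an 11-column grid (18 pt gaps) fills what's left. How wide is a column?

81 pt

Margins: 5% × 1190 = 59.5 pt each, so content = 1190 − 119 = 1071 pt.
11c + 10·18 = 1071 → 11c = 891 → c = 81 pt.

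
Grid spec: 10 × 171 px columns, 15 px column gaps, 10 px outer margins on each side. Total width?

Frame = 2·10 + 10·171 + 9·15 = 20 + 1710 + 135 = 1865 px.

1865 px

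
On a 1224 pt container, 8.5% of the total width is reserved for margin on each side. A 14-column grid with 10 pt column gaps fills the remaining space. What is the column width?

63.28 pt

1224 × (1 − 2·8.5%) = 1224 × 83% = 1015.92 pt for the columns.
14c + 13·10 = 1015.92 → 14c = 885.92 → c = 63.28 pt.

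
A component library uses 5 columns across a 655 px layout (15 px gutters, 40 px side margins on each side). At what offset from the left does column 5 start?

512 px

Take off 80 px of margins, leaving 575 px.
575 − 4·15 = 515; ÷5 gives c = 103 px.
Each column+gutter stride is 118 px; 4 of them past the 40 px margin is 40 + 472 = 512 px.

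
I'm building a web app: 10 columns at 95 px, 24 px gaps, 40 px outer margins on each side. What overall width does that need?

Frame = 2·40 + 10·95 + 9·24 = 80 + 950 + 216 = 1246 px.

1246 px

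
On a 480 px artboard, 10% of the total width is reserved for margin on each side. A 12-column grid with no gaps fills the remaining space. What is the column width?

Margins: 10% × 480 = 48 px each, so content = 480 − 96 = 384 px.
With no gaps, each column is 384/12 = 32 px.

32 px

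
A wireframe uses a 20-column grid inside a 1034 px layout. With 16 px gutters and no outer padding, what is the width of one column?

36.5 px

1034 − 19·16 = 730; ÷20 gives c = 36.5 px.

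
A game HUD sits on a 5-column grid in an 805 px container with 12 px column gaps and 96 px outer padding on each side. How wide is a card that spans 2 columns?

Subtract both margins: 805 − 2·96 = 613 px.
5c + 4·12 = 613 → 5c = 565 → c = 113 px.
Span of 2: 2·113 + 1·12 = 226 + 12 = 238 px.

238 px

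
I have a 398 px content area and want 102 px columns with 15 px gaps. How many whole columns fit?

3 columns

k columns need k·102 + (k−1)·15 = k·117 − 15.
k·117 − 15 ≤ 398 → k ≤ 413 / 117 ≈ 3.53, so k = 3.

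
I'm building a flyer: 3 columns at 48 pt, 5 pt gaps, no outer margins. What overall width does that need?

Total width: 3·48 + 2·5 = 154 pt.

154 pt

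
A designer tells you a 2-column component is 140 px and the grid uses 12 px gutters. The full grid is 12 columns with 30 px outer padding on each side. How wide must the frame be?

2 columns + 1 gutter: 2c + 1·12 = 140.
2c = 140 − 12 = 128, so c = 64 px.
Total width: 2·30 + 12·64 + 11·12 = 960 px.

960 px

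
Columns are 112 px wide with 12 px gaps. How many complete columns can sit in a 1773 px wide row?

14 columns

Each extra column adds 112 + 12 = 124 px.
(1773 + 12) / 124 = 14.40, so 14 columns fit.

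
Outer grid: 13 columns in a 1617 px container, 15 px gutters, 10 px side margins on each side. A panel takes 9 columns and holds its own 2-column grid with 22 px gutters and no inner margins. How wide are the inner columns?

Outer content = 1617 − 2·10 = 1597 px.
13c + 12·15 = 1597 → 13c = 1417 → c = 109 px.
9 columns plus 8 gutters: 981 + 120 = 1101 px.
2d + 1·22 = 1101 → 2d = 1079 → d = 539.5 px.

539.5 px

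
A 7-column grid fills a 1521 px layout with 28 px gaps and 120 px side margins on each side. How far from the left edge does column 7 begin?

1242 px

Content = 1521 − 2·120 = 1281 px.
7c + 6·28 = 1281 → 7c = 1113 → c = 159 px.
Before column 7: the margin + 6 columns + 6 gaps.
Offset = 120 + 6·(159 + 28) = 120 + 1122 = 1242 px.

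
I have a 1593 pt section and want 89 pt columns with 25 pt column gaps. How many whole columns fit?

k columns need k·89 + (k−1)·25 = k·114 − 25.
k·114 − 25 ≤ 1593 → k ≤ 1618 / 114 ≈ 14.19, so k = 14.

14 columns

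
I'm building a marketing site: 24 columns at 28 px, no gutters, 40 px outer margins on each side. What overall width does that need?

Total width: 2·40 + 24·28 = 752 px.

752 px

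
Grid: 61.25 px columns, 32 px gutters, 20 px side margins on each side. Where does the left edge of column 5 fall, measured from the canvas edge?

Each column+gutter stride is 93.25 px; 4 of them past the 20 px margin is 20 + 373 = 393 px.

393 px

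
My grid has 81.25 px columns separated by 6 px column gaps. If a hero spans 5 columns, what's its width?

Span of 5: 5·81.25 + 4·6 = 406.25 + 24 = 430.25 px.

430.25 px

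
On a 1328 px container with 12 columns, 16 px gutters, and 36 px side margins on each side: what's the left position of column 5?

Inside the margins: 1328 − 72 = 1256 px.
12 columns + 11 gutters: 12c + 11·16 = 1256.
12c = 1256 − 176 = 1080, so c = 90 px.
Each column+gutter stride is 106 px; 4 of them past the 36 px margin is 36 + 424 = 460 px.

460 px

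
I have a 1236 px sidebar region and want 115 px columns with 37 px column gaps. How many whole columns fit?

8 columns

k columns need k·115 + (k−1)·37 = k·152 − 37.
k·152 − 37 ≤ 1236 → k ≤ 1273 / 152 ≈ 8.38, so k = 8.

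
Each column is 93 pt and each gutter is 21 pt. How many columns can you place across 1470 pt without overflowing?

13 columns

13 columns: 13·93 + 12·21 = 1461 pt ≤ 1470.
14 columns: 1575 pt > 1470. So 13.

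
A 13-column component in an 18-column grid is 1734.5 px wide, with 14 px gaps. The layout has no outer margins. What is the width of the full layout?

2407 px

1734.5 − 12·14 = 1566.5; ÷13 gives c = 120.5 px.
Total width: 18·120.5 + 17·14 = 2407 px.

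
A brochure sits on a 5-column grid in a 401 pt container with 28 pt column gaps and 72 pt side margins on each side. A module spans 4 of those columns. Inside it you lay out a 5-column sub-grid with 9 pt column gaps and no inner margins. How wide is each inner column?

Inside the margins: 401 − 144 = 257 pt.
5 columns + 4 column gaps: 5c + 4·28 = 257.
5c = 257 − 112 = 145, so c = 29 pt.
4 columns plus 3 column gaps: 116 + 84 = 200 pt.
200 − 4·9 = 164; ÷5 gives d = 32.8 pt.

32.8 pt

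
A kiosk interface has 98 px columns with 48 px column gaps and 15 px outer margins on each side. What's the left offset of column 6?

Before column 6: the margin + 5 columns + 5 column gaps.
Offset = 15 + 5·(98 + 48) = 15 + 730 = 745 px.

745 px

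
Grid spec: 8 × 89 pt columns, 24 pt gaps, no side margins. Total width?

Total width: 8·89 + 7·24 = 880 pt.

880 pt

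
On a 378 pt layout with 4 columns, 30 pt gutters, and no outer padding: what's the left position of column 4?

306 pt

4 columns + 3 gutters: 4c + 3·30 = 378.
4c = 378 − 90 = 288, so c = 72 pt.
No margin, so column 4 starts at 3·(column + gutter) = 3·102 = 306 pt.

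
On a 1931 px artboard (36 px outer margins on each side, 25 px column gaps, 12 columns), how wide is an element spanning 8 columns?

1231 px

Subtract both margins: 1931 − 2·36 = 1859 px.
12c + 11·25 = 1859 → 12c = 1584 → c = 132 px.
8-column span = 8·132 + 7·25 = 1231 px.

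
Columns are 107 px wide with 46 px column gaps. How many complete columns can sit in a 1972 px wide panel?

k columns need k·107 + (k−1)·46 = k·153 − 46.
k·153 − 46 ≤ 1972 → k ≤ 2018 / 153 ≈ 13.19, so k = 13.

13 columns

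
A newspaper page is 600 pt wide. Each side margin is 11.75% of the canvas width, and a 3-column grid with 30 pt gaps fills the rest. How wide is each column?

133 pt

Margins: 11.75% × 600 = 70.5 pt each, so content = 600 − 141 = 459 pt.
459 − 2·30 = 399; ÷3 gives c = 133 pt.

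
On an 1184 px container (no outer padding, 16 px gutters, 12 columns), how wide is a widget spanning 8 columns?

784 px

12c + 11·16 = 1184 → 12c = 1008 → c = 84 px.
Span of 8: 8·84 + 7·16 = 672 + 112 = 784 px.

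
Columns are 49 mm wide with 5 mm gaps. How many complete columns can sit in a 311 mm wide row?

k columns need k·49 + (k−1)·5 = k·54 − 5.
k·54 − 5 ≤ 311 → k ≤ 316 / 54 ≈ 5.85, so k = 5.

5 columns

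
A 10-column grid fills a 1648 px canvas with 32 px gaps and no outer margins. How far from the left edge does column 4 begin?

504 px

10 columns + 9 gaps: 10c + 9·32 = 1648.
10c = 1648 − 288 = 1360, so c = 136 px.
Before column 4: 3 columns + 3 gaps.
Offset = 3·(136 + 32) = 3·168 = 504 px.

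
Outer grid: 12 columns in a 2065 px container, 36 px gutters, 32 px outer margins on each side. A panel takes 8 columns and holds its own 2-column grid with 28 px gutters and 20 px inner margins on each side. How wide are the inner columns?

Inside the margins: 2065 − 64 = 2001 px.
2001 − 11·36 = 1605; ÷12 gives c = 133.75 px.
8-column span = 8·133.75 + 7·36 = 1322 px.
Inner content = 1322 − 2·20 = 1282 px.
1282 − 1·28 = 1254; ÷2 gives d = 627 px.

627 px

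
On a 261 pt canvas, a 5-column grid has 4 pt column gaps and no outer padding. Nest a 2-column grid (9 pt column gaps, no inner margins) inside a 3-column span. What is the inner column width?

73 pt

Subtracting 4 column gaps of 4 leaves 245 for 5 columns, so c = 49 pt.
3 columns plus 2 column gaps: 147 + 8 = 155 pt.
2 columns + 1 column gap: 2d + 1·9 = 155.
2d = 155 − 9 = 146, so d = 73 pt.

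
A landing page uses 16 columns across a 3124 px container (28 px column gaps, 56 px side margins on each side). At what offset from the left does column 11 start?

Inside the margins: 3124 − 112 = 3012 px.
16 columns + 15 column gaps: 16c + 15·28 = 3012.
16c = 3012 − 420 = 2592, so c = 162 px.
Before column 11: the margin + 10 columns + 10 column gaps.
Offset = 56 + 10·(162 + 28) = 56 + 1900 = 1956 px.

1956 px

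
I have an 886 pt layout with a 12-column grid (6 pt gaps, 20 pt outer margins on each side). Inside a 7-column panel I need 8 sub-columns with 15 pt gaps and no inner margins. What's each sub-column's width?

Inside the margins: 886 − 40 = 846 pt.
846 − 11·6 = 780; ÷12 gives c = 65 pt.
7 columns plus 6 gaps: 455 + 36 = 491 pt.
8d + 7·15 = 491 → 8d = 386 → d = 48.25 pt.

48.25 pt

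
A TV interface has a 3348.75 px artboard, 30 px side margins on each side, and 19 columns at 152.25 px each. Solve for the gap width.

Take off 60 px of margins, leaving 3288.75 px.
19·152.25 + 18g = 3288.75 → 18g = 396 → g = 22 px.

22 px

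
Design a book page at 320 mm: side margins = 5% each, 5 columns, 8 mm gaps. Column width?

Margins: 5% × 320 = 16 mm each, so content = 320 − 32 = 288 mm.
288 − 4·8 = 256; ÷5 gives c = 51.2 mm.

51.2 mm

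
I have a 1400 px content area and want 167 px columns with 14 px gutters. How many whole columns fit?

7 columns

k columns need k·167 + (k−1)·14 = k·181 − 14.
k·181 − 14 ≤ 1400 → k ≤ 1414 / 181 ≈ 7.81, so k = 7.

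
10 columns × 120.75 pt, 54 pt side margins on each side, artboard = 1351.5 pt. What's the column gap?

4 pt

Subtract both margins: 1351.5 − 2·54 = 1243.5 pt.
10 columns take 10·120.75 = 1207.5 pt; remaining 36 splits into 9 column gaps.
g = 36 / 9 = 4 pt.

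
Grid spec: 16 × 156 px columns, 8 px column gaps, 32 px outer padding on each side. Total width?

Adding margins, columns and gutters: 64 + 2496 + 120 = 2680 px.

2680 px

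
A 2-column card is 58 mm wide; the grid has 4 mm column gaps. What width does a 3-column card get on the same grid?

2c + 1·4 = 58 → 2c = 54 → c = 27 mm.
3-column span = 3·27 + 2·4 = 89 mm.

89 mm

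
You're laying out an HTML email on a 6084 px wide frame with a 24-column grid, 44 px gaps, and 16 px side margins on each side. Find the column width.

210 px

Content width = 6084 − 2·16 = 6052 px.
6052 − 23·44 = 5040; ÷24 gives c = 210 px.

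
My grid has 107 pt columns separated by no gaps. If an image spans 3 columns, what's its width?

With no gaps, 3 columns span 3·107 = 321 pt.

321 pt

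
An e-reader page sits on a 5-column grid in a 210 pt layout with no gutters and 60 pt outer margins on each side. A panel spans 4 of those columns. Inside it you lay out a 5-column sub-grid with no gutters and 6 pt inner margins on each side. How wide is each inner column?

12 pt

Subtract both margins: 210 − 2·60 = 90 pt.
90 / 5 = 18 pt per column.
With no gutters, 4 columns span 4·18 = 72 pt.
Inner content = 72 − 2·6 = 60 pt.
With no gutters, each column is 60/5 = 12 pt.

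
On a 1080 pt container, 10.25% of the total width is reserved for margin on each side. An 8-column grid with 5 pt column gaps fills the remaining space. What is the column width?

102.95 pt

1080 × (1 − 2·10.25%) = 1080 × 79.5% = 858.6 pt for the columns.
8c + 7·5 = 858.6 → 8c = 823.6 → c = 102.95 pt.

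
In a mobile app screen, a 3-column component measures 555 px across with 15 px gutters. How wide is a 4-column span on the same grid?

745 px

Subtracting 2 gutters of 15 leaves 525 for 3 columns, so c = 175 px.
4-column span = 4·175 + 3·15 = 745 px.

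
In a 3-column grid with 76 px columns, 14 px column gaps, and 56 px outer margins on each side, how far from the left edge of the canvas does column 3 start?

236 px

Before column 3: the margin + 2 columns + 2 column gaps.
Offset = 56 + 2·(76 + 14) = 56 + 180 = 236 px.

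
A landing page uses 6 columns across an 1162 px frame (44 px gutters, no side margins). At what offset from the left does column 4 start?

6 columns + 5 gutters: 6c + 5·44 = 1162.
6c = 1162 − 220 = 942, so c = 157 px.
Each column+gutter stride is 201 px; with no margin, 3 of them is 603 px.

603 px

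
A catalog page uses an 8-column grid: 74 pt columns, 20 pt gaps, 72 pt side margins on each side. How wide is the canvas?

876 pt

Adding margins, columns and gutters: 144 + 592 + 140 = 876 pt.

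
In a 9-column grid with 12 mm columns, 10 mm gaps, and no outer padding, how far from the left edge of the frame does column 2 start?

22 mm

Each column+gutter stride is 22 mm; with no margin, 1 of them is 22 mm.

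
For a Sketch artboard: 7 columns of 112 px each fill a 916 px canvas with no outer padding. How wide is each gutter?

7 columns take 7·112 = 784 px; remaining 132 splits into 6 gutters.
g = 132 / 6 = 22 px.

22 px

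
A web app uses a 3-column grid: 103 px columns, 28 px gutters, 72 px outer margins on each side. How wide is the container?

Container = 2·72 + 3·103 + 2·28 = 144 + 309 + 56 = 509 px.

509 px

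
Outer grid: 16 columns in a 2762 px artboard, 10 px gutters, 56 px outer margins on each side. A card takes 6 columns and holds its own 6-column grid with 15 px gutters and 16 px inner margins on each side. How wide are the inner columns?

146.75 px

Subtract both margins: 2762 − 2·56 = 2650 px.
16 columns + 15 gutters: 16c + 15·10 = 2650.
16c = 2650 − 150 = 2500, so c = 156.25 px.
6 columns plus 5 gutters: 937.5 + 50 = 987.5 px.
Inner content = 987.5 − 2·16 = 955.5 px.
955.5 − 5·15 = 880.5; ÷6 gives d = 146.75 px.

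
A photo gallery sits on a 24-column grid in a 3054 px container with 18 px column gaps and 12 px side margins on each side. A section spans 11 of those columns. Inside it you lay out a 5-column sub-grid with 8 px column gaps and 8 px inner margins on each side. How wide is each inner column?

Take off 24 px of margins, leaving 3030 px.
24 columns + 23 column gaps: 24c + 23·18 = 3030.
24c = 3030 − 414 = 2616, so c = 109 px.
11-column span = 11·109 + 10·18 = 1379 px.
Inner content = 1379 − 2·8 = 1363 px.
5d + 4·8 = 1363 → 5d = 1331 → d = 266.2 px.

266.2 px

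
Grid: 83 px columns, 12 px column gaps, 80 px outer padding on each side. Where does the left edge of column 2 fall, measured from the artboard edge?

Each column+gutter stride is 95 px; 1 of them past the 80 px margin is 80 + 95 = 175 px.

175 px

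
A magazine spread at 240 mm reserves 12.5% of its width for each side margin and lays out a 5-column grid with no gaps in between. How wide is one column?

Each margin = 12.5% of 240 = 30 mm; content = 240 − 2·30 = 180 mm.
5c = 180 → c = 36 mm.

36 mm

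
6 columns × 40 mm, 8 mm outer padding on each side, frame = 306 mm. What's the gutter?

Inside the margins: 306 − 16 = 290 mm.
Columns use 240 mm, leaving 50 mm across 5 gutters = 10 mm each.

10 mm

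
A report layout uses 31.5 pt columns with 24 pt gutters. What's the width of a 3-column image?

3 columns plus 2 gutters: 94.5 + 48 = 142.5 pt.

142.5 pt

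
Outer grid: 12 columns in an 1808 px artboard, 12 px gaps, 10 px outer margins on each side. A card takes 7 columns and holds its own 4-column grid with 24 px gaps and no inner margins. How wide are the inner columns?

241.5 px

Take off 20 px of margins, leaving 1788 px.
Subtracting 11 gaps of 12 leaves 1656 for 12 columns, so c = 138 px.
7-column span = 7·138 + 6·12 = 1038 px.
4 columns + 3 gaps: 4d + 3·24 = 1038.
4d = 1038 − 72 = 966, so d = 241.5 px.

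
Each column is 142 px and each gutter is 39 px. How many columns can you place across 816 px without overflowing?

4 columns

Each extra column adds 142 + 39 = 181 px.
(816 + 39) / 181 = 4.72, so 4 columns fit.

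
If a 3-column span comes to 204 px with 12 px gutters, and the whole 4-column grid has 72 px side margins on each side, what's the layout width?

420 px

204 − 2·12 = 180; ÷3 gives c = 60 px.
Layout = 2·72 + 4·60 + 3·12 = 144 + 240 + 36 = 420 px.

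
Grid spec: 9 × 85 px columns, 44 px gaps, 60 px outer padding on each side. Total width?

1237 px

Container = 2·60 + 9·85 + 8·44 = 120 + 765 + 352 = 1237 px.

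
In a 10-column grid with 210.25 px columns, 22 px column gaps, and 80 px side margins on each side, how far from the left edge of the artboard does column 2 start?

312.25 px

Column 2 starts at margin + 1·(column + gutter) = 80 + 1·232.25 = 312.25 px.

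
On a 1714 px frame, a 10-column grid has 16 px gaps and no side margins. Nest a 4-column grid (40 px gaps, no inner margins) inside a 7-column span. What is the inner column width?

Subtracting 9 gaps of 16 leaves 1570 for 10 columns, so c = 157 px.
7 columns plus 6 gaps: 1099 + 96 = 1195 px.
Subtracting 3 gaps of 40 leaves 1075 for 4 columns, so d = 268.75 px.

268.75 px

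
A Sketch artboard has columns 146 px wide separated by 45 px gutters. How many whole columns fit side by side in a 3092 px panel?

16 columns: 16·146 + 15·45 = 3011 px ≤ 3092.
17 columns: 3202 px > 3092. So 16.

16 columns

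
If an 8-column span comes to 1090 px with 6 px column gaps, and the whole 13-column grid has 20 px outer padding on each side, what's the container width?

1815 px

8 columns + 7 column gaps: 8c + 7·6 = 1090.
8c = 1090 − 42 = 1048, so c = 131 px.
Container = 2·20 + 13·131 + 12·6 = 40 + 1703 + 72 = 1815 px.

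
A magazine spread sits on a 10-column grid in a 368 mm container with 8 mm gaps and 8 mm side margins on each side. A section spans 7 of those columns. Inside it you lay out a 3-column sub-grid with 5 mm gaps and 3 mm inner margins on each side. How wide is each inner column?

76 mm

Take off 16 mm of margins, leaving 352 mm.
10c + 9·8 = 352 → 10c = 280 → c = 28 mm.
7-column span = 7·28 + 6·8 = 244 mm.
Inner content = 244 − 2·3 = 238 mm.
238 − 2·5 = 228; ÷3 gives d = 76 mm.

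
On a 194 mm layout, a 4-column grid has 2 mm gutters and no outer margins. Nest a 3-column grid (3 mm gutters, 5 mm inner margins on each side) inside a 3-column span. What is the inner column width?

4c + 3·2 = 194 → 4c = 188 → c = 47 mm.
3-column span = 3·47 + 2·2 = 145 mm.
Inner content = 145 − 2·5 = 135 mm.
3d + 2·3 = 135 → 3d = 129 → d = 43 mm.

43 mm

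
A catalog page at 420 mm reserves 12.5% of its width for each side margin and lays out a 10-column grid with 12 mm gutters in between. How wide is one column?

420 × (1 − 2·12.5%) = 420 × 75% = 315 mm for the columns.
10c + 9·12 = 315 → 10c = 207 → c = 20.7 mm.

20.7 mm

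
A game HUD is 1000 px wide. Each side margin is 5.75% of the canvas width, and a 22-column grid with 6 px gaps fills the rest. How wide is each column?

34.5 px

1000 × (1 − 2·5.75%) = 1000 × 88.5% = 885 px for the columns.
22c + 21·6 = 885 → 22c = 759 → c = 34.5 px.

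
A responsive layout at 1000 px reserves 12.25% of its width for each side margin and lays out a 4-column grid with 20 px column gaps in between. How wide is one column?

173.75 px

Each margin = 12.25% of 1000 = 122.5 px; content = 1000 − 2·122.5 = 755 px.
4 columns + 3 column gaps: 4c + 3·20 = 755.
4c = 755 − 60 = 695, so c = 173.75 px.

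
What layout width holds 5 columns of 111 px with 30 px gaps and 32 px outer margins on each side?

Adding margins, columns and gutters: 64 + 555 + 120 = 739 px.

739 px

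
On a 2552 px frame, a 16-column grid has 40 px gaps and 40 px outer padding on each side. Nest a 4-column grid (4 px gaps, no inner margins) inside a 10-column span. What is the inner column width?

379.5 px

Take off 80 px of margins, leaving 2472 px.
Subtracting 15 gaps of 40 leaves 1872 for 16 columns, so c = 117 px.
10 columns plus 9 gaps: 1170 + 360 = 1530 px.
Subtracting 3 gaps of 4 leaves 1518 for 4 columns, so d = 379.5 px.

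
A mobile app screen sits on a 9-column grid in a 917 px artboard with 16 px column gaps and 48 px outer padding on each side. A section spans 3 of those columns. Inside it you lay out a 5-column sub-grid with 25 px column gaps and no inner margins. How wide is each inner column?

32.6 px

Inside the margins: 917 − 96 = 821 px.
9 columns + 8 column gaps: 9c + 8·16 = 821.
9c = 821 − 128 = 693, so c = 77 px.
Span of 3: 3·77 + 2·16 = 231 + 32 = 263 px.
5 columns + 4 column gaps: 5d + 4·25 = 263.
5d = 263 − 100 = 163, so d = 32.6 px.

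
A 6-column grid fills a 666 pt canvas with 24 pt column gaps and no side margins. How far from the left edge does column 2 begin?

6c + 5·24 = 666 → 6c = 546 → c = 91 pt.
No margin, so column 2 starts at 1·(column + gutter) = 1·115 = 115 pt.

115 pt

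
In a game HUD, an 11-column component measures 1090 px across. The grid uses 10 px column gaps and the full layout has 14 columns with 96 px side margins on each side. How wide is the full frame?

11 columns + 10 column gaps: 11c + 10·10 = 1090.
11c = 1090 − 100 = 990, so c = 90 px.
Frame = 2·96 + 14·90 + 13·10 = 192 + 1260 + 130 = 1582 px.

1582 px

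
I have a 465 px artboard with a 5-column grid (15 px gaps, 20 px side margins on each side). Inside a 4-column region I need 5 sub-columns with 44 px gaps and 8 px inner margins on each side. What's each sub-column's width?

29 px

Inside the margins: 465 − 40 = 425 px.
5 columns + 4 gaps: 5c + 4·15 = 425.
5c = 425 − 60 = 365, so c = 73 px.
4-column span = 4·73 + 3·15 = 337 px.
Inner content = 337 − 2·8 = 321 px.
5 columns + 4 gaps: 5d + 4·44 = 321.
5d = 321 − 176 = 145, so d = 29 px.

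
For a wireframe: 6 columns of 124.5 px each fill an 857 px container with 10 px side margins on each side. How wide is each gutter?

18 px

Inside the margins: 857 − 20 = 837 px.
6·124.5 + 5g = 837 → 5g = 90 → g = 18 px.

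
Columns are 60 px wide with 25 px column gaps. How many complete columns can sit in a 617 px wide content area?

7 columns

k columns need k·60 + (k−1)·25 = k·85 − 25.
k·85 − 25 ≤ 617 → k ≤ 642 / 85 ≈ 7.55, so k = 7.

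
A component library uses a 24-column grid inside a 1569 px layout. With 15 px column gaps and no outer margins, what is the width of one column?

24c + 23·15 = 1569 → 24c = 1224 → c = 51 px.

51 px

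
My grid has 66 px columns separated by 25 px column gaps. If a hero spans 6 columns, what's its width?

521 px

Span of 6: 6·66 + 5·25 = 396 + 125 = 521 px.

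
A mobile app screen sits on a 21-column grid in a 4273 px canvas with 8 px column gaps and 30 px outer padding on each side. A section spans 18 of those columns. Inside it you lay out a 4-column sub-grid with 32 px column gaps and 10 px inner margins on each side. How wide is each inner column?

Take off 60 px of margins, leaving 4213 px.
21c + 20·8 = 4213 → 21c = 4053 → c = 193 px.
Span of 18: 18·193 + 17·8 = 3474 + 136 = 3610 px.
Inner content = 3610 − 2·10 = 3590 px.
4 columns + 3 column gaps: 4d + 3·32 = 3590.
4d = 3590 − 96 = 3494, so d = 873.5 px.

873.5 px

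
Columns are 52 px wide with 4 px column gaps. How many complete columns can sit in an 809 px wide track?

14 columns

Each extra column adds 52 + 4 = 56 px.
(809 + 4) / 56 = 14.52, so 14 columns fit.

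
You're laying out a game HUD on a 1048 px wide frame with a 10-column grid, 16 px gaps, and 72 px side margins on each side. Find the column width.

Content width = 1048 − 2·72 = 904 px.
Subtracting 9 gaps of 16 leaves 760 for 10 columns, so c = 76 px.

76 px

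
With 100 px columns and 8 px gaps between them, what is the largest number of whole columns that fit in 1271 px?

11 columns

k columns need k·100 + (k−1)·8 = k·108 − 8.
k·108 − 8 ≤ 1271 → k ≤ 1279 / 108 ≈ 11.84, so k = 11.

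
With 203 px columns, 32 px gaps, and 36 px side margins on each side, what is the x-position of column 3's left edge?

Each column+gutter stride is 235 px; 2 of them past the 36 px margin is 36 + 470 = 506 px.

506 px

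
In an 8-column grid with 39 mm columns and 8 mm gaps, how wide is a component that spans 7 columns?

7 columns plus 6 gaps: 273 + 48 = 321 mm.

321 mm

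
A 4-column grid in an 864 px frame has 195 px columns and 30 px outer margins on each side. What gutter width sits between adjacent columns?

8 px

Subtract both margins: 864 − 2·30 = 804 px.
4·195 + 3g = 804 → 3g = 24 → g = 8 px.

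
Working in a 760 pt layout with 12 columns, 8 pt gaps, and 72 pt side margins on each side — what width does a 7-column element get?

356 pt

Take off 144 pt of margins, leaving 616 pt.
12c + 11·8 = 616 → 12c = 528 → c = 44 pt.
7 columns plus 6 gaps: 308 + 48 = 356 pt.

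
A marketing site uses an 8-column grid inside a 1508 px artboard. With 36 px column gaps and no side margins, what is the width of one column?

8 columns + 7 column gaps: 8c + 7·36 = 1508.
8c = 1508 − 252 = 1256, so c = 157 px.

157 px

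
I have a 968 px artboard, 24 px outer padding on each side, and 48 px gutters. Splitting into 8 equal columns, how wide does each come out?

73 px

Content width = 968 − 2·24 = 920 px.
8c + 7·48 = 920 → 8c = 584 → c = 73 px.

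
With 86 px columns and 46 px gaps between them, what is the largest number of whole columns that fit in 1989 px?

15 columns

15 columns: 15·86 + 14·46 = 1934 px ≤ 1989.
16 columns: 2066 px > 1989. So 15.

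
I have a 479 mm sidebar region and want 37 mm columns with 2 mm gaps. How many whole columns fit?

12 columns

12 columns: 12·37 + 11·2 = 466 mm ≤ 479.
13 columns: 505 mm > 479. So 12.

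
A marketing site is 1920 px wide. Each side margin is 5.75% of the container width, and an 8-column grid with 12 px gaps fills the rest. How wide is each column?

201.9 px

Each margin = 5.75% of 1920 = 110.4 px; content = 1920 − 2·110.4 = 1699.2 px.
Subtracting 7 gaps of 12 leaves 1615.2 for 8 columns, so c = 201.9 px.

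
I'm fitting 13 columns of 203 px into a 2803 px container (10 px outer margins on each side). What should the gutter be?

12 px

Content width = 2803 − 2·10 = 2783 px.
13 columns take 13·203 = 2639 px; remaining 144 splits into 12 gutters.
g = 144 / 12 = 12 px.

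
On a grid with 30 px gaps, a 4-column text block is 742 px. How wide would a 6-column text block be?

1128 px

4c + 3·30 = 742 → 4c = 652 → c = 163 px.
6 columns plus 5 gaps: 978 + 150 = 1128 px.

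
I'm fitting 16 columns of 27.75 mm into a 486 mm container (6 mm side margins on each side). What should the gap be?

2 mm

Take off 12 mm of margins, leaving 474 mm.
16·27.75 + 15g = 474 → 15g = 30 → g = 2 mm.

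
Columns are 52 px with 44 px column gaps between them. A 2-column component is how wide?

Span of 2: 2·52 + 1·44 = 104 + 44 = 148 px.

148 px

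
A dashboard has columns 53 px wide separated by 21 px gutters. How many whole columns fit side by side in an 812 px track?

11 columns

11 columns: 11·53 + 10·21 = 793 px ≤ 812.
12 columns: 867 px > 812. So 11.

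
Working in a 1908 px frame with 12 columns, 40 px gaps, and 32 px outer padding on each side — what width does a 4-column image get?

588 px

Inside the margins: 1908 − 64 = 1844 px.
12c + 11·40 = 1844 → 12c = 1404 → c = 117 px.
Span of 4: 4·117 + 3·40 = 468 + 120 = 588 px.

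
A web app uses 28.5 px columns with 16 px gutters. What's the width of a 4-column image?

162 px

4-column span = 4·28.5 + 3·16 = 162 px.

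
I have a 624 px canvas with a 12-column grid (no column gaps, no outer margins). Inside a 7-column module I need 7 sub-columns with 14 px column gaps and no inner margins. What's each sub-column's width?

40 px

12c = 624 → c = 52 px.
7-column span = 7·52 = 364 px.
7d + 6·14 = 364 → 7d = 280 → d = 40 px.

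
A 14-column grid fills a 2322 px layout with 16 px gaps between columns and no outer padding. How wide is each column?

151 px

Subtracting 13 gaps of 16 leaves 2114 for 14 columns, so c = 151 px.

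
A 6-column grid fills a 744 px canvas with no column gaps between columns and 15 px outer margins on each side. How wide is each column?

119 px

Inside the margins: 744 − 30 = 714 px.
714 / 6 = 119 px per column.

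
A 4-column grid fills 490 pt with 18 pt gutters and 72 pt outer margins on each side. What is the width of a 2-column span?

164 pt

Subtract both margins: 490 − 2·72 = 346 pt.
4 columns + 3 gutters: 4c + 3·18 = 346.
4c = 346 − 54 = 292, so c = 73 pt.
2 columns plus 1 gutter: 146 + 18 = 164 pt.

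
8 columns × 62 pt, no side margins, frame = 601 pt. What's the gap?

15 pt

Columns use 496 pt, leaving 105 pt across 7 gaps = 15 pt each.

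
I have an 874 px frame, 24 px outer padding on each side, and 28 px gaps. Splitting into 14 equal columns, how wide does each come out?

33 px

Content width = 874 − 2·24 = 826 px.
826 − 13·28 = 462; ÷14 gives c = 33 px.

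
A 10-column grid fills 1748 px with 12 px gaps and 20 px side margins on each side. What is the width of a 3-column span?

504 px

Content width = 1748 − 2·20 = 1708 px.
Subtracting 9 gaps of 12 leaves 1600 for 10 columns, so c = 160 px.
3-column span = 3·160 + 2·12 = 504 px.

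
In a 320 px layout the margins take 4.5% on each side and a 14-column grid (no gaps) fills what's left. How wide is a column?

20.8 px

320 × (1 − 2·4.5%) = 320 × 91% = 291.2 px for the columns.
14c = 291.2 → c = 20.8 px.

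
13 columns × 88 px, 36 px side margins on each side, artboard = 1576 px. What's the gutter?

30 px

Content width = 1576 − 2·36 = 1504 px.
Columns use 1144 px, leaving 360 px across 12 gutters = 30 px each.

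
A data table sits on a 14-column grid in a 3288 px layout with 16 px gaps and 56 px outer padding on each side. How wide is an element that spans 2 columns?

Inside the margins: 3288 − 112 = 3176 px.
3176 − 13·16 = 2968; ÷14 gives c = 212 px.
2-column span = 2·212 + 1·16 = 440 px.

440 px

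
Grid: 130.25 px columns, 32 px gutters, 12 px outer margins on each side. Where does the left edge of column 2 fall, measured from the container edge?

174.25 px

Each column+gutter stride is 162.25 px; 1 of them past the 12 px margin is 12 + 162.25 = 174.25 px.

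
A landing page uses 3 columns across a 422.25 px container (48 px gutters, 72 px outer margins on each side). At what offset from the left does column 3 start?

Inside the margins: 422.25 − 144 = 278.25 px.
3 columns + 2 gutters: 3c + 2·48 = 278.25.
3c = 278.25 − 96 = 182.25, so c = 60.75 px.
Column 3 starts at margin + 2·(column + gutter) = 72 + 2·108.75 = 289.5 px.

289.5 px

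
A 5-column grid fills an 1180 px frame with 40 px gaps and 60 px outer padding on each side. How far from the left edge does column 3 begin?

500 px

Subtract both margins: 1180 − 2·60 = 1060 px.
Subtracting 4 gaps of 40 leaves 900 for 5 columns, so c = 180 px.
Column 3 starts at margin + 2·(column + gutter) = 60 + 2·220 = 500 px.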